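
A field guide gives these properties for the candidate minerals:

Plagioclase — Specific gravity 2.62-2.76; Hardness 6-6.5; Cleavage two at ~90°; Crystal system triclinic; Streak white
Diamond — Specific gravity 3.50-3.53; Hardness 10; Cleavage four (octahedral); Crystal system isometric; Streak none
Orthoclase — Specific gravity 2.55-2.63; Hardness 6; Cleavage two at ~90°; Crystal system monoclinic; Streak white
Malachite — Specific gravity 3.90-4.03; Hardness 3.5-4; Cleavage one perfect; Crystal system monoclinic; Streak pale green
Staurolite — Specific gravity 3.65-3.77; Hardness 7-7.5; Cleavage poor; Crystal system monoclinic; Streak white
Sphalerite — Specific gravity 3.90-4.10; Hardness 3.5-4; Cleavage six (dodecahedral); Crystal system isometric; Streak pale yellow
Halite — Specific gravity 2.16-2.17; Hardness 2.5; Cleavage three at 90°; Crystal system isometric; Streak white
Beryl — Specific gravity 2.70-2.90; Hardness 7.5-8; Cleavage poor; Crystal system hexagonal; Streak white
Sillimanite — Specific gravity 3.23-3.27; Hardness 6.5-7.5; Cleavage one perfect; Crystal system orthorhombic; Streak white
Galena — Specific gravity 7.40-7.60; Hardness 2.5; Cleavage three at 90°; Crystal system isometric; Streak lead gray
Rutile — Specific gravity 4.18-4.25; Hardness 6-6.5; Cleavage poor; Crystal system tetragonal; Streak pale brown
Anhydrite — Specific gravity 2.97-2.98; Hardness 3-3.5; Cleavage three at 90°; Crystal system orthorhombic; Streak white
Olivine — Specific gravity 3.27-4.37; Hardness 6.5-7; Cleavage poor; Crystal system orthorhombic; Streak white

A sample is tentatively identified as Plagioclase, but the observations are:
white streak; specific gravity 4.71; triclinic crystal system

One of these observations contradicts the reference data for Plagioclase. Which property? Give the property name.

White streak: Plagioclase has white streak — consistent.
Specific gravity 4.71: Plagioclase has SG 2.62-2.76 — inconsistent.
Triclinic crystal system: Plagioclase has triclinic system — consistent.
Everything matches except the specific gravity.

specific gravity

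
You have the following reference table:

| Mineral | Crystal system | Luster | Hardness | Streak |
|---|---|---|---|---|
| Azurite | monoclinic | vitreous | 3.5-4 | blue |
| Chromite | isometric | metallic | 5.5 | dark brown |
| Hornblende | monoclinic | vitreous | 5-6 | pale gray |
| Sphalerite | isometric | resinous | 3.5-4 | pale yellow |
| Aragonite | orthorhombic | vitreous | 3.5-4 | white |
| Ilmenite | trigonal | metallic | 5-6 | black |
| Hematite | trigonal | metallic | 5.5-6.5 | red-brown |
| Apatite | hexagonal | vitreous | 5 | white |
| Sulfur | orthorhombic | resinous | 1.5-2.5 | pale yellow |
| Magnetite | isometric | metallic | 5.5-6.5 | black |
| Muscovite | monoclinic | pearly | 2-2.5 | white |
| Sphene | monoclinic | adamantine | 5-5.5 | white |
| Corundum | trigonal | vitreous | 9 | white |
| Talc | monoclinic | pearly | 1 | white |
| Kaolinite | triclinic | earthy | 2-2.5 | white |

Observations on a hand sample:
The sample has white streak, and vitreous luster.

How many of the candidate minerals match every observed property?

3

White streak: leaves Aragonite, Apatite, Muscovite, Sphene, Corundum, Talc, Kaolinite.
Vitreous luster: narrows the field to Aragonite, Apatite, Corundum.
The minerals that satisfy all observations are Apatite, Aragonite, Corundum.
That is 3 minerals.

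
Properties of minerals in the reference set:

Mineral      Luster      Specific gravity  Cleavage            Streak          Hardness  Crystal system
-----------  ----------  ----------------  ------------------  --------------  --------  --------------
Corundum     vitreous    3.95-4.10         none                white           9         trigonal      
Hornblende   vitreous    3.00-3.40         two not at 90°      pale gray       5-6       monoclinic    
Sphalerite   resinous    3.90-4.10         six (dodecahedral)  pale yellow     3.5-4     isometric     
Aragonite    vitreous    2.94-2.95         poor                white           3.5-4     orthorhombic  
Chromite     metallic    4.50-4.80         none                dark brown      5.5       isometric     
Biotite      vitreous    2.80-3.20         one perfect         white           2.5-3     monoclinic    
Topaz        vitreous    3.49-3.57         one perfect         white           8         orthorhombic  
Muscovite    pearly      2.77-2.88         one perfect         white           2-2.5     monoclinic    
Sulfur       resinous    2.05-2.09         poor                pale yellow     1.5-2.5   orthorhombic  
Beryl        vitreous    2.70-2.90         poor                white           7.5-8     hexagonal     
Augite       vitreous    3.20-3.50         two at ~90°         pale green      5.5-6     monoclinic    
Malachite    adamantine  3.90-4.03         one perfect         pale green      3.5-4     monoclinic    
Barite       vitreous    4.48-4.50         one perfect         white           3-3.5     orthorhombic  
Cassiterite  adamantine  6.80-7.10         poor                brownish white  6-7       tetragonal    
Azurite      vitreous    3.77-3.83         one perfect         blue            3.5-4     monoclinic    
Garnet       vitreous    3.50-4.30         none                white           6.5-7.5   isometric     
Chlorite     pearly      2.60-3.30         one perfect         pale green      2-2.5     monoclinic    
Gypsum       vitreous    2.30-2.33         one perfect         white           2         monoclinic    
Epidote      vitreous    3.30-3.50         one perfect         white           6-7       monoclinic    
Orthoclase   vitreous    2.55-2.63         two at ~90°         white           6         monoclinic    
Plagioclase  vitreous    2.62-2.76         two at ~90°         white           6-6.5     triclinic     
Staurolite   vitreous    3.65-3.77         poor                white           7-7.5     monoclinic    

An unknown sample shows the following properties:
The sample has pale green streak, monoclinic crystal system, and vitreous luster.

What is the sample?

Augite

Pale green streak: only Augite, Malachite, Chlorite remain.
Monoclinic crystal system: no further eliminations.
Vitreous luster: leaves Augite.
Only Augite satisfies all observations.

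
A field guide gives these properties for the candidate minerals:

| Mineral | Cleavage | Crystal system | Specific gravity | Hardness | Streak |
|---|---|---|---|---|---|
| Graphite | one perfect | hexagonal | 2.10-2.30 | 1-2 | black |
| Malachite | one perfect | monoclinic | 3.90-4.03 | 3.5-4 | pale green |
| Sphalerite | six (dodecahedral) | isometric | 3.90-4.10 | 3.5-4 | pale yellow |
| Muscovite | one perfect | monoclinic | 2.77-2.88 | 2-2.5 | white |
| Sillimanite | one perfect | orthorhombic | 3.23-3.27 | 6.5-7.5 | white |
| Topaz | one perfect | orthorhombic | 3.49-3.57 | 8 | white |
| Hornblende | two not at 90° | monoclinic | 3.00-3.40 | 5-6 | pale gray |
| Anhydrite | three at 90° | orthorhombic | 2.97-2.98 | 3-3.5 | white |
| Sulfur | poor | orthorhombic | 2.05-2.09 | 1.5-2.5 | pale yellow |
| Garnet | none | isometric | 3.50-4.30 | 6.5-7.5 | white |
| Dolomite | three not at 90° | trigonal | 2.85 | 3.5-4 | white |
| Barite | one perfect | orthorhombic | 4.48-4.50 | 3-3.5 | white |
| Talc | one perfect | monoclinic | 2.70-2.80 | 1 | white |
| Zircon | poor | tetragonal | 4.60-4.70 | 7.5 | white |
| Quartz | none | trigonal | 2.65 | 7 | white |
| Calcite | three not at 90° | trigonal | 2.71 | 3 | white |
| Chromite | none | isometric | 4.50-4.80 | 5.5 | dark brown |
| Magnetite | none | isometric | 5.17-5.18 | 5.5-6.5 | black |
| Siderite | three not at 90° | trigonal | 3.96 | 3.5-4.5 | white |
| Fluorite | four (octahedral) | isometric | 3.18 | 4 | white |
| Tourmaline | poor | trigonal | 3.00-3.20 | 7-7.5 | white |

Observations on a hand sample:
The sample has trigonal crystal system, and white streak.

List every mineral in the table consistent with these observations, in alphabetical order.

Calcite, Dolomite, Quartz, Siderite, Tourmaline

Trigonal crystal system — Dolomite, Quartz, Calcite, Siderite, Tourmaline remain.
White streak — every remaining candidate is consistent.
The minerals that satisfy all observations are Calcite, Dolomite, Quartz, Siderite, Tourmaline.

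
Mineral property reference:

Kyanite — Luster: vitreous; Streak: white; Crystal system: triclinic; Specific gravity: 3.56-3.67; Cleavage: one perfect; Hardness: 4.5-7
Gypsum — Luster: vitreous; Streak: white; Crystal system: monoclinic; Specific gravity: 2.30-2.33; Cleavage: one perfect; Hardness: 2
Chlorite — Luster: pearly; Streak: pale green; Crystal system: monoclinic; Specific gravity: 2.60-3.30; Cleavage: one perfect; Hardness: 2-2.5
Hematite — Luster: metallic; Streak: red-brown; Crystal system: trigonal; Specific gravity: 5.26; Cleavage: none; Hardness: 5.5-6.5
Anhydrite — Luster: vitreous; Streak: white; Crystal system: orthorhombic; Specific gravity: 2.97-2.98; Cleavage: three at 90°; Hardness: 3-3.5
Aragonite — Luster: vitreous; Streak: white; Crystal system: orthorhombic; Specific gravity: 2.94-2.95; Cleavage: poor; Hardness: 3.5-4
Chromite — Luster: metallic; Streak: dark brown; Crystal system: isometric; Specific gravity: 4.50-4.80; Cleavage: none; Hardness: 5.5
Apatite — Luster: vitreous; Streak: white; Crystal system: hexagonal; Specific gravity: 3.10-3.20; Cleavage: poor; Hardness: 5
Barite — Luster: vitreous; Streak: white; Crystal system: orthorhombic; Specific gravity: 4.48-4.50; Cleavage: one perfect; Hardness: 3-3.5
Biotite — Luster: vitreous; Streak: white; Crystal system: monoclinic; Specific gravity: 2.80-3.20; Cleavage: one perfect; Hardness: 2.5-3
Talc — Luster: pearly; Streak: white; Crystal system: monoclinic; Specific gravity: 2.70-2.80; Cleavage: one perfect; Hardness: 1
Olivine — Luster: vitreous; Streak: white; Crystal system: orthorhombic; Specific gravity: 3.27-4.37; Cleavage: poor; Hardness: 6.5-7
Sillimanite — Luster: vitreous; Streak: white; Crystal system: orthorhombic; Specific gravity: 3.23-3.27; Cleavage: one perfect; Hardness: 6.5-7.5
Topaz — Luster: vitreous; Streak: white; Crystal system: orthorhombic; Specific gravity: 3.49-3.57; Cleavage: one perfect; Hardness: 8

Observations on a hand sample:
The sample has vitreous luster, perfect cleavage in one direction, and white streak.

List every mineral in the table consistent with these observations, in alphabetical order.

Barite, Biotite, Gypsum, Kyanite, Sillimanite, Topaz

Vitreous luster eliminates Chlorite, Hematite, Chromite, Talc.
Perfect cleavage in one direction excludes Anhydrite, Aragonite, Apatite, Olivine.
White streak — every remaining candidate is consistent.
Consistent with every observation: Barite, Biotite, Gypsum, Kyanite, Sillimanite, Topaz.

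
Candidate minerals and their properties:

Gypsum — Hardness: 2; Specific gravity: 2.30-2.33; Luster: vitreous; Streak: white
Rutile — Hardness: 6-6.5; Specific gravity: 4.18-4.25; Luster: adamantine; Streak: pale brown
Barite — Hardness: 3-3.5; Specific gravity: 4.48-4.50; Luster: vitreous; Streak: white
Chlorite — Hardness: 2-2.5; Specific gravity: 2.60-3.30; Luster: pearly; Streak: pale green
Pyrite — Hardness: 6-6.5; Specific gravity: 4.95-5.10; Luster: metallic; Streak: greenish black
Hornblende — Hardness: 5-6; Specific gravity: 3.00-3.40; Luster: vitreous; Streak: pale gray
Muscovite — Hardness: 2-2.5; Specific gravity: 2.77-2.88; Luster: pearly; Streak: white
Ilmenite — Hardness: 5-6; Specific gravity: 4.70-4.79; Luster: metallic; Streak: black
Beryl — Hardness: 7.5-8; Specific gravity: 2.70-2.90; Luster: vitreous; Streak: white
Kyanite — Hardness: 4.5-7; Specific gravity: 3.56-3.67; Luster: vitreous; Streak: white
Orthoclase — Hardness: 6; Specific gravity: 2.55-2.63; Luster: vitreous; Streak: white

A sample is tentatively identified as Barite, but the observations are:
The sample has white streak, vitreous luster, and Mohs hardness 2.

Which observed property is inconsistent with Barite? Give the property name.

hardness

White streak: Barite has white streak — agrees.
Vitreous luster: Barite has vitreous luster — agrees.
Mohs hardness 2: Barite has hardness 3-3.5 — inconsistent.
Only the hardness is inconsistent.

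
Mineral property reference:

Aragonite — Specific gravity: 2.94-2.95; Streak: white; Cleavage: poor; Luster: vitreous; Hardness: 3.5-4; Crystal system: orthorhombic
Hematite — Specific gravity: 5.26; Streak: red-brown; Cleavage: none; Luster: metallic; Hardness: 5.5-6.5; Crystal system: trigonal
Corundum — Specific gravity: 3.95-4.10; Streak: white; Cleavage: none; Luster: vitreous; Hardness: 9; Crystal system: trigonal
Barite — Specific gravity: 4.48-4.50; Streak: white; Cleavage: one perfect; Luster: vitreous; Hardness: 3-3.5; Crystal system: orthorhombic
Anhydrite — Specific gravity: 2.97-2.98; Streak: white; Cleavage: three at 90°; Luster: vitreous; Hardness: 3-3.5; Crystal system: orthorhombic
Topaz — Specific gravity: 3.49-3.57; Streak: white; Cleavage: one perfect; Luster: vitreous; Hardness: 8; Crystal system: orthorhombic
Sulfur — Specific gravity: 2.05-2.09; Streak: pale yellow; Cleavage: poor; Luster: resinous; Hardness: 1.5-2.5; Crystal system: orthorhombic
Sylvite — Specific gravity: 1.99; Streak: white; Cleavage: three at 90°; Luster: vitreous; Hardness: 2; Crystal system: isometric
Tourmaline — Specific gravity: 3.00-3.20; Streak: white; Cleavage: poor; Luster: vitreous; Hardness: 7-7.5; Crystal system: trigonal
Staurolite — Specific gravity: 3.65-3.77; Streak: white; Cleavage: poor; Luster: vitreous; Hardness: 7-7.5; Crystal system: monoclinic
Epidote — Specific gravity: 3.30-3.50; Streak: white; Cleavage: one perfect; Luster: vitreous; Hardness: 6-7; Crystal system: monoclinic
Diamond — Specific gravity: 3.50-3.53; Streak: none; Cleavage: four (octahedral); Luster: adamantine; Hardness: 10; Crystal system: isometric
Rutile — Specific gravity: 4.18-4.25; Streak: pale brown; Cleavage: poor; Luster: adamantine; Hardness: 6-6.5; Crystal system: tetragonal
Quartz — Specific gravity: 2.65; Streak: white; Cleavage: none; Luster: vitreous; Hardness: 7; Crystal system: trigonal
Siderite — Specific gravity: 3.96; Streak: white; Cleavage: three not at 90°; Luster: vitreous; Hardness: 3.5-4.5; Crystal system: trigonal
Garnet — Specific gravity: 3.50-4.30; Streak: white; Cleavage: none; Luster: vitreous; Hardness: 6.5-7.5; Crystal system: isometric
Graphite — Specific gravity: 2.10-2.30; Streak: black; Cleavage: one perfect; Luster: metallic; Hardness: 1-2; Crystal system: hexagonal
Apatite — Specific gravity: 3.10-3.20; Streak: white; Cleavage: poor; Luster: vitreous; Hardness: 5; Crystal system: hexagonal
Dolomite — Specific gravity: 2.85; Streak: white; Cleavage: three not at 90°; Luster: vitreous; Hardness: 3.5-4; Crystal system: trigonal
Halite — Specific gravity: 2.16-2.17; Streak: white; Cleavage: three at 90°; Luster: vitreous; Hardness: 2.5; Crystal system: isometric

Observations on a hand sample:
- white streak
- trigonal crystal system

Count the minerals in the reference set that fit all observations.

White streak excludes Hematite, Sulfur, Diamond, Rutile, Graphite.
Trigonal crystal system — only Corundum, Tourmaline, Quartz, Siderite, Dolomite remain.
Consistent with every observation: Corundum, Dolomite, Quartz, Siderite, Tourmaline.
That is 5 minerals.

5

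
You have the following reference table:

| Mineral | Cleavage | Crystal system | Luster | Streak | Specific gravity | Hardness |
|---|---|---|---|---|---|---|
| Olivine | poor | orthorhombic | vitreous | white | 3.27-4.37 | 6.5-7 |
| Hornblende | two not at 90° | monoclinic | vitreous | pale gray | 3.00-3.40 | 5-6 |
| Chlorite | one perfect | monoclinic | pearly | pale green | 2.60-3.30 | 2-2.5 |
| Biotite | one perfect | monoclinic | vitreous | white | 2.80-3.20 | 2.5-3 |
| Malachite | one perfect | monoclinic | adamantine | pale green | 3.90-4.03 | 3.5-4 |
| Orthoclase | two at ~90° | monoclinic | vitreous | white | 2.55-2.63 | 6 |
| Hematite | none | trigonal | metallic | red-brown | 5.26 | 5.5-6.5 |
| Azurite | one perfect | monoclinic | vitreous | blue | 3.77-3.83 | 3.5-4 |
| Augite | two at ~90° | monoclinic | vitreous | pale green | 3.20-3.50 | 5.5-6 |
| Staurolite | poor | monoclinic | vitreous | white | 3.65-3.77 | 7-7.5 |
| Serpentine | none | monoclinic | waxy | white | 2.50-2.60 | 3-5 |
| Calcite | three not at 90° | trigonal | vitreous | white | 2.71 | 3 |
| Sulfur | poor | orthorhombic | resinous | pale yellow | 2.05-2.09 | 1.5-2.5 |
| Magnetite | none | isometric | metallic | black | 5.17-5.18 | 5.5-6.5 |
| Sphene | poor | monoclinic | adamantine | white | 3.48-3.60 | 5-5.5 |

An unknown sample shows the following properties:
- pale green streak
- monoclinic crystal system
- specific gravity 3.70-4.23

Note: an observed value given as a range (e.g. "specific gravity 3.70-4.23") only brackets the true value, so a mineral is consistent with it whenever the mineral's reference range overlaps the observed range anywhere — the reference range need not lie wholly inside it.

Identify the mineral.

Malachite

Pale green streak: only Chlorite, Malachite, Augite remain.
Monoclinic crystal system: no further eliminations.
Specific gravity 3.70-4.23: leaves Malachite.
The only mineral consistent with every observation is Malachite.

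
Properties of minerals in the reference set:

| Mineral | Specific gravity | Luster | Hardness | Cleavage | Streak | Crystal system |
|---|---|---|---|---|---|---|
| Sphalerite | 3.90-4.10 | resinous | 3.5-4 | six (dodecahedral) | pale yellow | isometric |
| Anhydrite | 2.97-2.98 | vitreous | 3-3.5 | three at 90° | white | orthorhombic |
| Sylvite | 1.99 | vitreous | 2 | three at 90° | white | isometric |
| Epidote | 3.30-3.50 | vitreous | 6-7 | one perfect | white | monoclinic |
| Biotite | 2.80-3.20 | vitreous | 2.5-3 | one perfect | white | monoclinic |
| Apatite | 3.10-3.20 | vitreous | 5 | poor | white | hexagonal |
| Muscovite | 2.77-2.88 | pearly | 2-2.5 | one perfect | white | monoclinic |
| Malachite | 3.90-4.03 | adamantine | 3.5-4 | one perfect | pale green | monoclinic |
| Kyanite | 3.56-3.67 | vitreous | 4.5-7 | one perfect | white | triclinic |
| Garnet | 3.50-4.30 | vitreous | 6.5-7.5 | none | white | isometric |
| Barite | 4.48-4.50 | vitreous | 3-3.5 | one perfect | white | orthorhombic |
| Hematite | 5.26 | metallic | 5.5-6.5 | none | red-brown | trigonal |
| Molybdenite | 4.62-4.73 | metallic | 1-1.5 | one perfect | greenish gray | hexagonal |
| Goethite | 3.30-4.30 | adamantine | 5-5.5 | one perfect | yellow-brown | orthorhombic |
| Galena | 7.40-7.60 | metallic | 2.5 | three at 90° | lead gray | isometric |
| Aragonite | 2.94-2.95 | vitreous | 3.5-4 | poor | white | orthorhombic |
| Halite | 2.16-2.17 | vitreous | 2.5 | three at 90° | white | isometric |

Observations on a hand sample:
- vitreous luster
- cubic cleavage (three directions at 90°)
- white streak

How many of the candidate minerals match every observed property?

3

Vitreous luster: Anhydrite, Sylvite, Epidote, Biotite, Apatite, Kyanite, Garnet, Barite, Aragonite, Halite remain.
Cubic cleavage (three directions at 90°): only Anhydrite, Sylvite, Halite remain.
White streak: consistent with all remaining minerals.
Consistent with every observation: Anhydrite, Halite, Sylvite.
That is 3 minerals.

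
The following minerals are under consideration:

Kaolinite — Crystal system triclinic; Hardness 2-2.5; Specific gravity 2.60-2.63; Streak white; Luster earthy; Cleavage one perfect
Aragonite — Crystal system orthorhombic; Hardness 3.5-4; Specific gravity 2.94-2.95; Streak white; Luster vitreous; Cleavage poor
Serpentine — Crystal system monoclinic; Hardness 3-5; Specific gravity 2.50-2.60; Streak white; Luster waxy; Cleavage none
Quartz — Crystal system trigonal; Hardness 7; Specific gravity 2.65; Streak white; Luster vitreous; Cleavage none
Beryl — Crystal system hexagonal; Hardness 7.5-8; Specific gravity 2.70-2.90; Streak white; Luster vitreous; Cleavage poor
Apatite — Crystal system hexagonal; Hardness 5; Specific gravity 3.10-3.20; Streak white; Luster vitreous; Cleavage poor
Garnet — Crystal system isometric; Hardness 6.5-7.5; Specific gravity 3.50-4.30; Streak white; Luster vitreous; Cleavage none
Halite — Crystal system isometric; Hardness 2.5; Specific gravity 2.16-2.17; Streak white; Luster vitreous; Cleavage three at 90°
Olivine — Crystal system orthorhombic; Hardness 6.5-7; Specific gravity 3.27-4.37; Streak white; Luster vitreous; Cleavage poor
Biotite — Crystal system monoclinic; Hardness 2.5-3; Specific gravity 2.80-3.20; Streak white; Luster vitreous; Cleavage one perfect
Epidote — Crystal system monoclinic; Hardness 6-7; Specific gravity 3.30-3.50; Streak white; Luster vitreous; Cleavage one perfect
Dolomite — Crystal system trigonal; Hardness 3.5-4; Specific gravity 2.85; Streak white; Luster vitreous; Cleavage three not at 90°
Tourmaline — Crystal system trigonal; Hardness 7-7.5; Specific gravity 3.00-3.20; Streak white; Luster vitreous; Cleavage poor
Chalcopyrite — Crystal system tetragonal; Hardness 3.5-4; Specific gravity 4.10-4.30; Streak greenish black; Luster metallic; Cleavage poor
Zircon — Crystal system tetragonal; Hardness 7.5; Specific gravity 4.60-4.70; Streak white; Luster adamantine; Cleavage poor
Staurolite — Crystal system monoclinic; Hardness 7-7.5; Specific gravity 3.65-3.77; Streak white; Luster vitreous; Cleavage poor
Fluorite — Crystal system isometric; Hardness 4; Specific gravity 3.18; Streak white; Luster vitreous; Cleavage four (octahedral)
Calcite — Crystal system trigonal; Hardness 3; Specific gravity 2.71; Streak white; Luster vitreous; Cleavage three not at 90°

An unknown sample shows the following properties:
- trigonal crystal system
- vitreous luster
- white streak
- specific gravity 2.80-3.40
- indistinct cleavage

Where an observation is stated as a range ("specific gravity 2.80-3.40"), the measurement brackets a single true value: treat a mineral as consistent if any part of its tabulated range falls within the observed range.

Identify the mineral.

Tourmaline

Trigonal crystal system: narrows the field to Quartz, Dolomite, Tourmaline, Calcite.
Vitreous luster: every remaining candidate is consistent.
White streak: every remaining candidate is consistent.
Specific gravity 2.80-3.40 excludes Quartz, Calcite.
Indistinct cleavage excludes Dolomite.
Only Tourmaline satisfies all observations.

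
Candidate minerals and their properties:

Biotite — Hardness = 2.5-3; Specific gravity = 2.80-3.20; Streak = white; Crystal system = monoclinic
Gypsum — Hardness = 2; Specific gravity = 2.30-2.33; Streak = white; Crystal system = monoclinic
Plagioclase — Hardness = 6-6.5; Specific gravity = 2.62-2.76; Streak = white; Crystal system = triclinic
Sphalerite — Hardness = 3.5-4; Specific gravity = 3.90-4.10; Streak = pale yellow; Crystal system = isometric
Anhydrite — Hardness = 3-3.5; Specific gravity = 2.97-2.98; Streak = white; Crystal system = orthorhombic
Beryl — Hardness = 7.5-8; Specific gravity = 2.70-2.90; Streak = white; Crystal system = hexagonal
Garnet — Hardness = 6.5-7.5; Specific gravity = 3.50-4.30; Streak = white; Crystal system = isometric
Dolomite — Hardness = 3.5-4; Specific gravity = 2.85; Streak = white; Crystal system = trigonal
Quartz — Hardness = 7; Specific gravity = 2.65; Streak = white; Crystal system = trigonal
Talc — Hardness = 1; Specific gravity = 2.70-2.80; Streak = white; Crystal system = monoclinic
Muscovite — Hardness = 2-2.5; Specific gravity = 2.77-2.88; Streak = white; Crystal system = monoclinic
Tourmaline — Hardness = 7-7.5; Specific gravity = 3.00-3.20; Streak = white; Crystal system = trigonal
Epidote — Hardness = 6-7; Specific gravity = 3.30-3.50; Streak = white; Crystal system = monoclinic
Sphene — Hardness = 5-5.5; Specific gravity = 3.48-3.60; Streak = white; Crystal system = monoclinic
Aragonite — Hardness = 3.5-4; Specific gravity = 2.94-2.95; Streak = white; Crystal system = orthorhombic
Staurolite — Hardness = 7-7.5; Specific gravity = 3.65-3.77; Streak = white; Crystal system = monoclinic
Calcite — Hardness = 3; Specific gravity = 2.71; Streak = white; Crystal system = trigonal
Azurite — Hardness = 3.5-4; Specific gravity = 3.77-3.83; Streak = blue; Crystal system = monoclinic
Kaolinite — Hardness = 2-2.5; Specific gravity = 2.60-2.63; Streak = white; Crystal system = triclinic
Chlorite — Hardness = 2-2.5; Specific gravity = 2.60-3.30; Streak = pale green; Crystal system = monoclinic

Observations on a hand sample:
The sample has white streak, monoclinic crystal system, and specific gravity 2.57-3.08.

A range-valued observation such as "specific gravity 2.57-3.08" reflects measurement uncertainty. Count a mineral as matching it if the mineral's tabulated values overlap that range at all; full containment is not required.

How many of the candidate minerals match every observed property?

White streak excludes Sphalerite, Azurite, Chlorite.
Monoclinic crystal system — narrows the field to Biotite, Gypsum, Talc, Muscovite, Epidote, Sphene, Staurolite.
Specific gravity 2.57-3.08 — leaves Biotite, Talc, Muscovite.
Remaining candidates: Biotite, Muscovite, Talc.
That is 3 minerals.

3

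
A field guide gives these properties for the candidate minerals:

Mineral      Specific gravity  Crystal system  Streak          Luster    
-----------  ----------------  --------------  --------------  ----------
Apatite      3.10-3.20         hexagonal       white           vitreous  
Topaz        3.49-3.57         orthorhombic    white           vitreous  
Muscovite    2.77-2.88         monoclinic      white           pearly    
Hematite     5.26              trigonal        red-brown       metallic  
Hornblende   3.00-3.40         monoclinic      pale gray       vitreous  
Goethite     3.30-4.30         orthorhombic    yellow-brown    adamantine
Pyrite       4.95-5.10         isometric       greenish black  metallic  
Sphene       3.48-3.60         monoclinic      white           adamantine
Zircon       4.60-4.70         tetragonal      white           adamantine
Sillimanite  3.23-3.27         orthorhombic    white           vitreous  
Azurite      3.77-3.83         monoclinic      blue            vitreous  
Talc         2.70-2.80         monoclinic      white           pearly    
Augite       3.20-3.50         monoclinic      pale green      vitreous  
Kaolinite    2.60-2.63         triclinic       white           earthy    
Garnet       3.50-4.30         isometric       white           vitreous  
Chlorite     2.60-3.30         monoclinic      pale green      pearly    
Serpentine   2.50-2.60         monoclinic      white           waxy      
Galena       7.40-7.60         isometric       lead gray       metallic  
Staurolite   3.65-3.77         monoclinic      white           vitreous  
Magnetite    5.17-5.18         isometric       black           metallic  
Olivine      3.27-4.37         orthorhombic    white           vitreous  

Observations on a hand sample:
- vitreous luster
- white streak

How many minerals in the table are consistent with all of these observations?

Vitreous luster: only Apatite, Topaz, Hornblende, Sillimanite, Azurite, Augite, Garnet, Staurolite, Olivine remain.
White streak rules out Hornblende, Azurite, Augite.
The minerals that satisfy all observations are Apatite, Garnet, Olivine, Sillimanite, Staurolite, Topaz.
That is 6 minerals.

6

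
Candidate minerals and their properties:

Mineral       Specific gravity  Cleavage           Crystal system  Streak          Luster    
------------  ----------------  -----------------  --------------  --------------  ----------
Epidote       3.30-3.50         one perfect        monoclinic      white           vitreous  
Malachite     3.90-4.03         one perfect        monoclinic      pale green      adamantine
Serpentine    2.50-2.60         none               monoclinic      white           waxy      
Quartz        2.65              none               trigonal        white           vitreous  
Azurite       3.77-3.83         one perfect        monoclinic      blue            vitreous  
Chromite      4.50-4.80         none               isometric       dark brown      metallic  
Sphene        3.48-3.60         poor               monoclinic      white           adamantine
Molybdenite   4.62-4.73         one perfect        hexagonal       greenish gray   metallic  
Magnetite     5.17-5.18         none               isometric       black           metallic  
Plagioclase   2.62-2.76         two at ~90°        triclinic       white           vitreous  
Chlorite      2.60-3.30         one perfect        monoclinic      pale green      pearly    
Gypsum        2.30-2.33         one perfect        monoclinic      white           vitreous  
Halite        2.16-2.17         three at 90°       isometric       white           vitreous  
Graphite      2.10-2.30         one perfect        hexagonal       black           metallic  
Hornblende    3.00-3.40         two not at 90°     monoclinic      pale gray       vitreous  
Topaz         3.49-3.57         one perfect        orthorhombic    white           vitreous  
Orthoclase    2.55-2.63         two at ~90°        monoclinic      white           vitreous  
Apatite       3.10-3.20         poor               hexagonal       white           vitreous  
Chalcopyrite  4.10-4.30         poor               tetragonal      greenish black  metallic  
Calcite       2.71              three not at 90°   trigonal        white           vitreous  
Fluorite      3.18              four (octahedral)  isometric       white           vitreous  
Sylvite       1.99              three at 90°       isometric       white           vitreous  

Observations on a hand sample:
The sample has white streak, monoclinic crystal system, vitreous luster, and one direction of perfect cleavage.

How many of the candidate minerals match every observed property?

2

White streak — Epidote, Serpentine, Quartz, Sphene, Plagioclase, Gypsum, Halite, Topaz, Orthoclase, Apatite, Calcite, Fluorite, Sylvite remain.
Monoclinic crystal system — leaves Epidote, Serpentine, Sphene, Gypsum, Orthoclase.
Vitreous luster is inconsistent with Serpentine, Sphene.
One direction of perfect cleavage eliminates Orthoclase.
The minerals that satisfy all observations are Epidote, Gypsum.
That is 2 minerals.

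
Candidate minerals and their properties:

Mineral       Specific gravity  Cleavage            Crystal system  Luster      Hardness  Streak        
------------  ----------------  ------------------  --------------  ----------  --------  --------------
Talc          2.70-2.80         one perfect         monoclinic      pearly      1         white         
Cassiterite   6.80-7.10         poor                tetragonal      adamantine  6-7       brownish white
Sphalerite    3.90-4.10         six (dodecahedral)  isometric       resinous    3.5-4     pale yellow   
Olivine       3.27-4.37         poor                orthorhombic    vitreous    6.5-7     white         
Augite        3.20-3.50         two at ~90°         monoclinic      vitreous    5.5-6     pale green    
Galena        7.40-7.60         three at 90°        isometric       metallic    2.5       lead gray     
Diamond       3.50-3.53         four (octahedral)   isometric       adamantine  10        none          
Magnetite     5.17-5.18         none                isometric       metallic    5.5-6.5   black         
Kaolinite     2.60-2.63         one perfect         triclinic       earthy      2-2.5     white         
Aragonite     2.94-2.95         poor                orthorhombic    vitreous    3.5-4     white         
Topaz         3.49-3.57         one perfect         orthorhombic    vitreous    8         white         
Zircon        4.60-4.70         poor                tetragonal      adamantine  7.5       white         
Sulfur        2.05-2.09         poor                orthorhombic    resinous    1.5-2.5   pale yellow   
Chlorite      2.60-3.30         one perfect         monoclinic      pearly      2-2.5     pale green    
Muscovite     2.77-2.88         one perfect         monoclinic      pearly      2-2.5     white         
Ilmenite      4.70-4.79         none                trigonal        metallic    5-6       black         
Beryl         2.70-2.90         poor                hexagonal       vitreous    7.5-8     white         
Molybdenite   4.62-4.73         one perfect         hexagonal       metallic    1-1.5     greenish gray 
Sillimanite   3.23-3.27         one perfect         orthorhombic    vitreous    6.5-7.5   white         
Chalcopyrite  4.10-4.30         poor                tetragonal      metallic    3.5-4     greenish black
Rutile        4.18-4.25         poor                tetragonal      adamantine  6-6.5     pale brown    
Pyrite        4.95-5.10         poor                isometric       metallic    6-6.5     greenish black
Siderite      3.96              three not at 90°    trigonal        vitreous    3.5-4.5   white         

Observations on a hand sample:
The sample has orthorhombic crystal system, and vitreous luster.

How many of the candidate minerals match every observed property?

4

Orthorhombic crystal system — only Olivine, Aragonite, Topaz, Sulfur, Sillimanite remain.
Vitreous luster is inconsistent with Sulfur.
Consistent with every observation: Aragonite, Olivine, Sillimanite, Topaz.
That is 4 minerals.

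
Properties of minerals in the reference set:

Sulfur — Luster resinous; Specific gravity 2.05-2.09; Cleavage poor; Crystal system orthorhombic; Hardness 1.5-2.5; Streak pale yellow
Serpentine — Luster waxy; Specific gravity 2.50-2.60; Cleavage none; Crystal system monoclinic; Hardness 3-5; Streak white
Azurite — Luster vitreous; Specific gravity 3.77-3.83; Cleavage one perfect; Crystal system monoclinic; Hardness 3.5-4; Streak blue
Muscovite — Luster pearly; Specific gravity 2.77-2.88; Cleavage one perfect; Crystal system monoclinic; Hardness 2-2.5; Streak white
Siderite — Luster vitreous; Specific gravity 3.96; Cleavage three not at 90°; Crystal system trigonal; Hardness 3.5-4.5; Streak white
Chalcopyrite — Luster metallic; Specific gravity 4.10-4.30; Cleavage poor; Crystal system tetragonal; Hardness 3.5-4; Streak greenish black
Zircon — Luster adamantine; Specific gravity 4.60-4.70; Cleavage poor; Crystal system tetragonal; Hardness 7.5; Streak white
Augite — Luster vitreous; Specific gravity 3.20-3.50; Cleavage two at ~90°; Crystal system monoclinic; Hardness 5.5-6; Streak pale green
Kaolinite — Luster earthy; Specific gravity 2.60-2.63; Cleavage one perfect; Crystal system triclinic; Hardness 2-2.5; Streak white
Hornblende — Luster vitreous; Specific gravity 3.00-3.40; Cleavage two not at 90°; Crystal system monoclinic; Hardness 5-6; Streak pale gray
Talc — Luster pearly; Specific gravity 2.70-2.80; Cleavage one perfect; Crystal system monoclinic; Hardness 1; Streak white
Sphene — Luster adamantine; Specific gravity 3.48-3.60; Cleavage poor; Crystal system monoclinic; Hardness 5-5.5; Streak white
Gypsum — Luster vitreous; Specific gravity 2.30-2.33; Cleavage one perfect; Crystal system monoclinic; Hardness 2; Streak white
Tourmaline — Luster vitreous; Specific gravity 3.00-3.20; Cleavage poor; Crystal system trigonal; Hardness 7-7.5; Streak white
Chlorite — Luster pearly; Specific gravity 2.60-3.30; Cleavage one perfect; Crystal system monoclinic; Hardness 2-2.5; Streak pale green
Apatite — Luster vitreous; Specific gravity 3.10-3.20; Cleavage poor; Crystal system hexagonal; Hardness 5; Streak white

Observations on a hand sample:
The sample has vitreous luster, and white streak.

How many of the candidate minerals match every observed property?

Vitreous luster: Azurite, Siderite, Augite, Hornblende, Gypsum, Tourmaline, Apatite remain.
White streak is inconsistent with Azurite, Augite, Hornblende.
Remaining candidates: Apatite, Gypsum, Siderite, Tourmaline.
That is 4 minerals.

4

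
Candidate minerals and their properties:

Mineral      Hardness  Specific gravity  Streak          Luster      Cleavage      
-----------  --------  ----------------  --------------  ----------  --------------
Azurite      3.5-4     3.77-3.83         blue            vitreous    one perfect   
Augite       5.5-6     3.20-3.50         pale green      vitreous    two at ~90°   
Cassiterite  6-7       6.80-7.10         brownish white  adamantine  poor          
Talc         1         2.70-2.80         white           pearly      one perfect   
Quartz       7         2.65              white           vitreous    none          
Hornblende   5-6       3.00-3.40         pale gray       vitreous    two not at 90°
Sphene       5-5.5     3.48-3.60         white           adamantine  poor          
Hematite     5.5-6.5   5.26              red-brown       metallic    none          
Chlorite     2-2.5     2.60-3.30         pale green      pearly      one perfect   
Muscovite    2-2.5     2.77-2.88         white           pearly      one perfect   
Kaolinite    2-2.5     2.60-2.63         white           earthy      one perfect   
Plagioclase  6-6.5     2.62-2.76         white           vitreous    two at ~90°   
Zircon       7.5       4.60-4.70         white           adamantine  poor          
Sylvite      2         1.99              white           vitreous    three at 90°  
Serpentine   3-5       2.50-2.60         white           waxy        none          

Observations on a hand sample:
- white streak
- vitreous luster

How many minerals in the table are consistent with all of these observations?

White streak rules out Azurite, Augite, Cassiterite, Hornblende, Hematite, Chlorite.
Vitreous luster — leaves Quartz, Plagioclase, Sylvite.
Remaining candidates: Plagioclase, Quartz, Sylvite.
That is 3 minerals.

3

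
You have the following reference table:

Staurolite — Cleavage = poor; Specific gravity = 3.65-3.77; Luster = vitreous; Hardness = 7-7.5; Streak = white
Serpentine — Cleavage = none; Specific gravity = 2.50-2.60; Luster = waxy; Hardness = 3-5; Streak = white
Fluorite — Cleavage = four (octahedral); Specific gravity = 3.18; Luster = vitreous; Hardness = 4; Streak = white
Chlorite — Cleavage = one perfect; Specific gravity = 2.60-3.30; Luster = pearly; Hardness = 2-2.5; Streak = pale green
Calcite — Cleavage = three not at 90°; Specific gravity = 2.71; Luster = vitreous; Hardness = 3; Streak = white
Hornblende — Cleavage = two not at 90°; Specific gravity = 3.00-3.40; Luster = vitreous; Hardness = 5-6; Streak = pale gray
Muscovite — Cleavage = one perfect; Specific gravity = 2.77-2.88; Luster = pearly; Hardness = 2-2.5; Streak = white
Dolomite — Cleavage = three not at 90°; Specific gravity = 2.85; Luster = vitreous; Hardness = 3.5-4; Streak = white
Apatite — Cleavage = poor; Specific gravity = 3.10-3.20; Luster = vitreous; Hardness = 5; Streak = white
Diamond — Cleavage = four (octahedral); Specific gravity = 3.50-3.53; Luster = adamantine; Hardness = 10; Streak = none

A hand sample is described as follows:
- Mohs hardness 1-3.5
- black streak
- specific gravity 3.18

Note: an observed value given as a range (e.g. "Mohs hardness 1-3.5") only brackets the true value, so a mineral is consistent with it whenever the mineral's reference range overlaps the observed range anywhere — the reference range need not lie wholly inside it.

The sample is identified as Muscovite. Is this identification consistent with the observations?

No

Mohs hardness 1-3.5 — consistent with Muscovite (hardness 2-2.5).
Black streak — Muscovite has white streak; a mismatch.
Specific gravity 3.18 — Muscovite has SG 2.77-2.88; a mismatch.
2 of the observed properties are inconsistent with Muscovite.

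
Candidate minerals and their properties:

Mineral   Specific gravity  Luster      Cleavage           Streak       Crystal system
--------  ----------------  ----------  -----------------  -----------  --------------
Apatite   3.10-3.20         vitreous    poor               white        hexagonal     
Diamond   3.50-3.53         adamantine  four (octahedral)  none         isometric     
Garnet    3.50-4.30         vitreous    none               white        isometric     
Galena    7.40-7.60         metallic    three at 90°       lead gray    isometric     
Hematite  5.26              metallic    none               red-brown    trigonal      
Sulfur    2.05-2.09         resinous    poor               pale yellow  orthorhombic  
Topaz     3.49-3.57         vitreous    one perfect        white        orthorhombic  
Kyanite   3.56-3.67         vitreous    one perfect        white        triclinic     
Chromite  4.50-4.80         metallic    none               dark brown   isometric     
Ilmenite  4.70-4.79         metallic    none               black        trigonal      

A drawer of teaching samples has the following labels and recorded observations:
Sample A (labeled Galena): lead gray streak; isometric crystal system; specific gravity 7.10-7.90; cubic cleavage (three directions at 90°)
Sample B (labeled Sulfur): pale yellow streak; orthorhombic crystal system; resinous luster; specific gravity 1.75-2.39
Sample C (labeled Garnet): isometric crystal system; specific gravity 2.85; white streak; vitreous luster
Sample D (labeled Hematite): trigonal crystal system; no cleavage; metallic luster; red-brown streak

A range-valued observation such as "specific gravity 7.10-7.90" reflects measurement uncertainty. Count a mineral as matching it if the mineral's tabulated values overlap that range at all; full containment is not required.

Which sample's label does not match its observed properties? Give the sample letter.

Sample A: observations are consistent with Galena.
Sample B: observations are consistent with Sulfur.
Sample C: specific gravity 2.85 is outside the reference for Garnet (SG 3.50-4.30) — mislabeled.
Sample D: observations are consistent with Hematite.
The mislabeled specimen is C.

C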